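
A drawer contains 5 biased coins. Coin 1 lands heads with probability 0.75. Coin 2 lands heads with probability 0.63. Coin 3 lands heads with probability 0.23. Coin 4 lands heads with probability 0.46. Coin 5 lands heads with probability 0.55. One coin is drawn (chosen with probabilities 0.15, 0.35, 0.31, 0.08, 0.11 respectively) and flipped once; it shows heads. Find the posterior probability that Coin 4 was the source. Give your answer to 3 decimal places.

Posterior probability ≈ 0.073

P(heads|C1) = 0.75; P(heads|C2) = 0.63; P(heads|C3) = 0.23; P(heads|C4) = 0.46; P(heads|C5) = 0.55.
Prior × likelihood for each source: 0.15·0.75=0.1125, 0.35·0.63=0.2205, 0.31·0.23=0.07130, 0.08·0.46=0.03680, 0.11·0.55=0.06050. Summing gives P(heads) = 0.50160.
P(Coin 4 | heads) = 0.03680 / 0.50160 = 0.073.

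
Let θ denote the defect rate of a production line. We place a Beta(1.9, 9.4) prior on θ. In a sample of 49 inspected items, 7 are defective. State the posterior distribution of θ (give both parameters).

Posterior: Beta(8.9, 51.4)

The binomial likelihood is conjugate to the Beta prior: with 7 successes and 42 failures, the posterior is Beta(1.9+7, 9.4+42) = Beta(8.9, 51.4).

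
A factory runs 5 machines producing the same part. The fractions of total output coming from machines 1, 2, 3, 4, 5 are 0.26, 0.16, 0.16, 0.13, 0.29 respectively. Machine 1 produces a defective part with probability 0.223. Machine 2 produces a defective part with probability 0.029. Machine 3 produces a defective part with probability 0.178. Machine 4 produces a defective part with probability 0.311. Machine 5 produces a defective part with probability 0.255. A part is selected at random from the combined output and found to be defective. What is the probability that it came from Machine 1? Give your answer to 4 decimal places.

P(defective|M1) = 0.223; P(defective|M2) = 0.029; P(defective|M3) = 0.178; P(defective|M4) = 0.311; P(defective|M5) = 0.255.
Prior × likelihood for each source: 0.26·0.223=0.05798, 0.16·0.029=0.004640, 0.16·0.178=0.02848, 0.13·0.311=0.04043, 0.29·0.255=0.07395. Summing gives P(defective) = 0.20548.
P(Machine 1 | defective) = 0.05798 / 0.20548 = 0.2822.

Posterior probability ≈ 0.2822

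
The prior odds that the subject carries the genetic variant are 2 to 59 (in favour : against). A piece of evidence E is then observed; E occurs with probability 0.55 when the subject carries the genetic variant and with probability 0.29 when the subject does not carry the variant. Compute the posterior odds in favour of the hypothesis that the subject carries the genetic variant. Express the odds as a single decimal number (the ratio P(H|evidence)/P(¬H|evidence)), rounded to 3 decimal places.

Prior odds = 2/59 = 0.033898.
Likelihood ratio for E = 0.55/0.29 = 1.8966.
Posterior odds = prior odds × LR = 0.064290.

Posterior odds ≈ 0.064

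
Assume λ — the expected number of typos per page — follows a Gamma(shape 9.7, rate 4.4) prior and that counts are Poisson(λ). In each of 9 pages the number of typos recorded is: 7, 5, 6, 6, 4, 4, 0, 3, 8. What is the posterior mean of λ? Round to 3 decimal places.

Posterior mean ≈ 3.933

Total count ∑xᵢ = 43 over n = 9 pages.
Gamma is conjugate to the Poisson likelihood: posterior is Gamma(shape = 9.7+43 = 52.7, rate = 4.4+9 = 13.4).
Posterior mean = shape/rate = 52.7/13.4 = 3.933.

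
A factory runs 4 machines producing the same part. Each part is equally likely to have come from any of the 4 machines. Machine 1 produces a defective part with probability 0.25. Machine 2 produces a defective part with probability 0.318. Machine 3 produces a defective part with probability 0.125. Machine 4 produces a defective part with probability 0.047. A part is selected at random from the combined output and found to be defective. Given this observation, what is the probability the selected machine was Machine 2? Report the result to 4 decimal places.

Tabulate prior·likelihood by source: [1] prior 0.25, lik 0.25, product 0.06250; [2] prior 0.25, lik 0.318, product 0.07950; [3] prior 0.25, lik 0.125, product 0.03125; [4] prior 0.25, lik 0.047, product 0.01175.
Normalizing constant = 0.18500; the posterior for Machine 2 is its product over the sum, 0.07950/0.18500 = 0.4297.

Posterior probability ≈ 0.4297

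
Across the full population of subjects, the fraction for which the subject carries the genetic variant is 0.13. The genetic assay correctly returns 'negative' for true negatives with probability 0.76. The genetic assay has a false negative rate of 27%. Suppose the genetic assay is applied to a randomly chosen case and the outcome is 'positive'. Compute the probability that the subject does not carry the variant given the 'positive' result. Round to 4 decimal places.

P(¬H | E) ≈ 0.6875

Write H for 'the subject carries the genetic variant'. Prior odds H:¬H = 0.13/0.87 = 0.14943. For the 'positive' outcome, the likelihood ratio is 0.73/0.24 = 3.0417.
Posterior odds = 0.14943 × 3.0417 = 0.45450, so P(H|E) = 0.45450/(1+0.45450) = 0.3125. Then P(¬H|E) = 1 − 0.3125 = 0.6875.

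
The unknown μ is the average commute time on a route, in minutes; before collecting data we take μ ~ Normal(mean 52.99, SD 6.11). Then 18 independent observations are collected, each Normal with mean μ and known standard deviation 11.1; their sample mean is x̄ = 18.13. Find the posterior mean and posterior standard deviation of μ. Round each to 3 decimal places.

With known σ, the Normal prior is conjugate. Weight on the data is w = (n/σ²)/(n/σ² + 1/τ₀²) = 0.146092/(0.146092+0.0267866) = 0.84506.
Posterior mean = w·x̄ + (1−w)·μ₀ = 0.84506·18.13 + 0.15494·52.99 = 23.531. Posterior variance = 1/(0.146092+0.0267866) = 5.78440, so SD = 2.405.

Posterior mean ≈ 23.531; posterior SD ≈ 2.405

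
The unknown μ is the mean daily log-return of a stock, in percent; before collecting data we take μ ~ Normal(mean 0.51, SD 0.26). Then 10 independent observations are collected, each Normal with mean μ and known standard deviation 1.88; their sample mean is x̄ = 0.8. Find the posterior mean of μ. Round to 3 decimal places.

Posterior mean ≈ 0.557

Prior precision 1/τ₀² = 1/0.26² = 14.7929; data precision n/σ² = 10/1.88² = 2.82933.
Posterior precision = 14.7929 + 2.82933 = 17.6222.
Posterior mean = (14.7929·0.51 + 2.82933·0.8) / 17.6222 = 0.557.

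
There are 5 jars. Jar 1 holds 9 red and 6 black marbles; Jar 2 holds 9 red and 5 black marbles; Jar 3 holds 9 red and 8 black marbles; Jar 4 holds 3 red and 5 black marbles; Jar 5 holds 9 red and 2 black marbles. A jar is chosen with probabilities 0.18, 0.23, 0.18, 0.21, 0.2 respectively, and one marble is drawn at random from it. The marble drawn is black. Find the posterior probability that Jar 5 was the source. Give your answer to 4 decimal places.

Posterior probability ≈ 0.0895

P(black|Jar 1) = 0.4; P(black|Jar 2) = 0.3571; P(black|Jar 3) = 0.4706; P(black|Jar 4) = 0.625; P(black|Jar 5) = 0.1818.
Prior × likelihood for each source: 0.18·0.4=0.07200, 0.23·0.3571=0.08214, 0.18·0.4706=0.08471, 0.21·0.625=0.1313, 0.2·0.1818=0.03636. Summing gives P(black) = 0.40646.
P(Jar 5 | black) = 0.03636 / 0.40646 = 0.0895.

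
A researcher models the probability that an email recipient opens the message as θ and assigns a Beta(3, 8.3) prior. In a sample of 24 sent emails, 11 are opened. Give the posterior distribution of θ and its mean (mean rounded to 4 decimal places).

The binomial likelihood is conjugate to the Beta prior: with 11 successes and 13 failures, the posterior is Beta(3+11, 8.3+13) = Beta(14, 21.3).
E[θ | data] = 14/(14+21.3) = 0.3966.

Posterior: Beta(14, 21.3); mean ≈ 0.3966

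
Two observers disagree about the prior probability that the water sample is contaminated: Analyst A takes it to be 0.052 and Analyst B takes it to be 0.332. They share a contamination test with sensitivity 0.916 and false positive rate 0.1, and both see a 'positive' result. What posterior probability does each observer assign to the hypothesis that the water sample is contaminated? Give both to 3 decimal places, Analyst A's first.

The likelihood ratio for a 'positive' result is 0.916/0.1 = 9.1600.
Analyst A: prior odds 0.052/0.948 = 0.054852; posterior odds 0.50245; posterior probability 0.334.
Analyst B: prior odds 0.332/0.668 = 0.49701; posterior odds 4.5526; posterior probability 0.820.

Analyst A: 0.334; Analyst B: 0.820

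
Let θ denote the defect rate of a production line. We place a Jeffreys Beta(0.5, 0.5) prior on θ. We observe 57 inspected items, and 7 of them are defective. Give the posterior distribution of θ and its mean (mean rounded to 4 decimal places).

Posterior: Beta(7.5, 50.5); mean ≈ 0.1293

The binomial likelihood is conjugate to the Beta prior: with 7 successes and 50 failures, the posterior is Beta(0.5+7, 0.5+50) = Beta(7.5, 50.5).
Posterior mean = α/(α+β) = 7.5/58 = 0.1293.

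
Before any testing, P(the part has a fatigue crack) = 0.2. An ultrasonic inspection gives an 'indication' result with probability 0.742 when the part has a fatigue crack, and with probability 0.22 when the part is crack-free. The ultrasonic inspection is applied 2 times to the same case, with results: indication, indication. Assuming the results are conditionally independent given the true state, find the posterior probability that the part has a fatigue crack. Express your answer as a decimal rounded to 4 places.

Let H be the event that the part has a fatigue crack; start with P(H) = 0.2. P('indication'|H) = 0.742, P('indication'|¬H) = 0.22.
Update on result 1 ('indication'): P(H) ← 0.742·0.2000 / (0.742·0.2000 + 0.22·0.8000) = 0.14840/0.32440 = 0.4575.
Update on result 2 ('indication'): P(H) ← 0.742·0.4575 / (0.742·0.4575 + 0.22·0.5425) = 0.33944/0.45879 = 0.7398.

Posterior P(H) ≈ 0.7398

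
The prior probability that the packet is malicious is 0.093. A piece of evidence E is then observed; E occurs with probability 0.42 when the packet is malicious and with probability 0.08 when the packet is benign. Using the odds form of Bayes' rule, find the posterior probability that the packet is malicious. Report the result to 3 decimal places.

Prior odds = 0.093/(1−0.093) = 0.10254. In log-odds, ln(0.10254) = -2.2775.
Add log likelihood ratio: ln(5.2500) = 1.6582.
Posterior log-odds = -0.61931, so posterior odds = exp(-0.61931) = 0.53831. Converting, P(H|E) = 0.53831/1.5383 = 0.350.

Posterior probability ≈ 0.350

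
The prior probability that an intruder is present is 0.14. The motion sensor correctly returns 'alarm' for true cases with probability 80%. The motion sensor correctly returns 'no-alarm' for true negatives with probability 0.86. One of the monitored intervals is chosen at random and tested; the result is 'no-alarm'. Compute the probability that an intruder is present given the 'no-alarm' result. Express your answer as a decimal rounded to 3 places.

P(H | E) ≈ 0.036

Write H for 'an intruder is present'. Prior odds H:¬H = 0.14/0.86 = 0.16279. For the 'no-alarm' outcome, the likelihood ratio is 0.2/0.86 = 0.23256.
Posterior odds = 0.16279 × 0.23256 = 0.037858, so P(H|E) = 0.037858/(1+0.037858) = 0.036.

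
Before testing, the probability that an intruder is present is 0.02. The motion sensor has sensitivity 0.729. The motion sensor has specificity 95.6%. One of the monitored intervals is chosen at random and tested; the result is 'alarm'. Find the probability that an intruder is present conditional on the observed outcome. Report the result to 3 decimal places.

Let H be the event that an intruder is present. P(H) = 0.02, so P(¬H) = 0.98. With E the 'alarm' result, P(E|H) = 0.729 and P(E|¬H) = 0.044.
P(E) = 0.729·0.02 + 0.044·0.98 = 0.014580 + 0.043120 = 0.057700.
By Bayes' theorem, P(H|E) = 0.014580 / 0.057700 = 0.253.

P(H | E) ≈ 0.253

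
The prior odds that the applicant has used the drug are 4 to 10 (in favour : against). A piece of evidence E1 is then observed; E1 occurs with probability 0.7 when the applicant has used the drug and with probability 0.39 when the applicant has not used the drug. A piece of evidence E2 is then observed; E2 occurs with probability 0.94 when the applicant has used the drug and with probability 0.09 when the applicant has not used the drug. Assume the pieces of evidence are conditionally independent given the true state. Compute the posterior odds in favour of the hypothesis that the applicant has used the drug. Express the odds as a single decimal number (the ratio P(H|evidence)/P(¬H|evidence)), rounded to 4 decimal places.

Posterior odds ≈ 7.4986

Prior odds = 4/10 = 0.40000.
Likelihood ratio for E1 = 0.7/0.39 = 1.7949.
Likelihood ratio for E2 = 0.94/0.09 = 10.444.
Posterior odds = prior odds × LR₁ × LR₂ = 7.4986.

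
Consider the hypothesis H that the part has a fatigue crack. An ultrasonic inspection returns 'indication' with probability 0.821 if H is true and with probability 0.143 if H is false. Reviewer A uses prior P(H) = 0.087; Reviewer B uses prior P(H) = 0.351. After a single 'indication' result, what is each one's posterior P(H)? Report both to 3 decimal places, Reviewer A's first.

Reviewer A: 0.354; Reviewer B: 0.756

The likelihood ratio for an 'indication' result is 0.821/0.143 = 5.7413.
Reviewer A: prior odds 0.087/0.913 = 0.095290; posterior odds 0.54709; posterior probability 0.354.
Reviewer B: prior odds 0.351/0.649 = 0.54083; posterior odds 3.1051; posterior probability 0.756.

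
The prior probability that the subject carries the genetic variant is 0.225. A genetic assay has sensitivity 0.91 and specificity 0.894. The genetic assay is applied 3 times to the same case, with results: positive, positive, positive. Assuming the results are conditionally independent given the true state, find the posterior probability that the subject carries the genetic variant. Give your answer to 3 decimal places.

Posterior P(H) ≈ 0.995

Let H be the event that the subject carries the genetic variant; start with P(H) = 0.225. P('positive'|H) = 0.91, P('positive'|¬H) = 0.106.
Update on result 1 ('positive'): P(H) ← 0.91·0.2250 / (0.91·0.2250 + 0.106·0.7750) = 0.20475/0.28690 = 0.7137.
Update on result 2 ('positive'): P(H) ← 0.91·0.7137 / (0.91·0.7137 + 0.106·0.2863) = 0.64943/0.67979 = 0.9554.
Update on result 3 ('positive'): P(H) ← 0.91·0.9554 / (0.91·0.9554 + 0.106·0.0446) = 0.86937/0.87410 = 0.9946.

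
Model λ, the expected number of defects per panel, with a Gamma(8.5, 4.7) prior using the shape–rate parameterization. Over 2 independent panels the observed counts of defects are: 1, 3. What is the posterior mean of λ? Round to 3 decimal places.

Total count ∑xᵢ = 4 over n = 2 panels.
Gamma is conjugate to the Poisson likelihood: posterior is Gamma(shape = 8.5+4 = 12.5, rate = 4.7+2 = 6.7).
Posterior mean = shape/rate = 12.5/6.7 = 1.866.

Posterior mean ≈ 1.866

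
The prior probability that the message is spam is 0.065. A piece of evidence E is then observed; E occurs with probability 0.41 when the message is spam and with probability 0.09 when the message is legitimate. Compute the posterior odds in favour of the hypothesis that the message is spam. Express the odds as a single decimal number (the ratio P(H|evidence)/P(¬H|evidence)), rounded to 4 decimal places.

Posterior odds ≈ 0.3167

Prior odds = 0.065/(1−0.065) = 0.069519.
Likelihood ratio for E = 0.41/0.09 = 4.5556.
Posterior odds = prior odds × LR = 0.31670.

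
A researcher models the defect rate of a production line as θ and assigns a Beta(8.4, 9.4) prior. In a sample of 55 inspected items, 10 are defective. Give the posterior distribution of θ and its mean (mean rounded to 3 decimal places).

Posterior: Beta(18.4, 54.4); mean ≈ 0.253

Observing 10 successes and 45 failures updates Beta(8.4, 9.4) by adding the success and failure counts to the two shape parameters: α = 8.4+10 = 18.4, β = 9.4+45 = 54.4.
Posterior mean = α/(α+β) = 18.4/72.8 = 0.253.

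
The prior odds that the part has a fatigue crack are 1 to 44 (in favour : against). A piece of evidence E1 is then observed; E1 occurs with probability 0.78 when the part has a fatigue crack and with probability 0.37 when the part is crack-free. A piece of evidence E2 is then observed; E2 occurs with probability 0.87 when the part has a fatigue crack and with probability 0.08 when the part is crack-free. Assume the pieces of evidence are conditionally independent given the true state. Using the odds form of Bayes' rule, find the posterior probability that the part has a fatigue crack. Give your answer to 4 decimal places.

Posterior probability ≈ 0.3426

Prior odds = 1/44 = 0.022727. In log-odds, ln(0.022727) = -3.7842.
Add log likelihood ratios: ln(2.1081) + ln(10.875) = 3.1323.
Posterior log-odds = -0.65193, so posterior odds = exp(-0.65193) = 0.52104. Converting, P(H|E) = 0.52104/1.5210 = 0.3426.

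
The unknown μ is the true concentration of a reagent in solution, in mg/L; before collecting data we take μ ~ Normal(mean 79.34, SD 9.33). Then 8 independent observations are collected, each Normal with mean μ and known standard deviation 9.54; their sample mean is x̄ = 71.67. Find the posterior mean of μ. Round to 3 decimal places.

Posterior mean ≈ 72.557

With known σ, the Normal prior is conjugate. Weight on the data is w = (n/σ²)/(n/σ² + 1/τ₀²) = 0.0879009/(0.0879009+0.0114878) = 0.88442.
Posterior mean = w·x̄ + (1−w)·μ₀ = 0.88442·71.67 + 0.11558·79.34 = 72.557.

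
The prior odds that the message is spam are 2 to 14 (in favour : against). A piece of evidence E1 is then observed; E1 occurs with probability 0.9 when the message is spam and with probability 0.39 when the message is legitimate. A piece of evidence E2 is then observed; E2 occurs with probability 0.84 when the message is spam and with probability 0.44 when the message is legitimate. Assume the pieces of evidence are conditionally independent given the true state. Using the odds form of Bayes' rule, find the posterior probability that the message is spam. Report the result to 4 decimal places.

Posterior probability ≈ 0.3863

Prior odds = 2/14 = 0.14286. In log-odds, ln(0.14286) = -1.9459.
Add log likelihood ratios: ln(2.3077) + ln(1.9091) = 1.4829.
Posterior log-odds = -0.46303, so posterior odds = exp(-0.46303) = 0.62937. Converting, P(H|E) = 0.62937/1.6294 = 0.3863.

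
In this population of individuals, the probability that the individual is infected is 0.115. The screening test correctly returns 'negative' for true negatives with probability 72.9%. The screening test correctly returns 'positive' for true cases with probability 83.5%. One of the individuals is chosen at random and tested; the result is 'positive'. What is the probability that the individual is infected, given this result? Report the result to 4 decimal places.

Let H be the event that the individual is infected. P(H) = 0.115, so P(¬H) = 0.885. With E the 'positive' result, P(E|H) = 0.835 and P(E|¬H) = 0.271.
P(E) = 0.835·0.115 + 0.271·0.885 = 0.096025 + 0.23984 = 0.33586.
By Bayes' theorem, P(H|E) = 0.096025 / 0.33586 = 0.2859.

P(H | E) ≈ 0.2859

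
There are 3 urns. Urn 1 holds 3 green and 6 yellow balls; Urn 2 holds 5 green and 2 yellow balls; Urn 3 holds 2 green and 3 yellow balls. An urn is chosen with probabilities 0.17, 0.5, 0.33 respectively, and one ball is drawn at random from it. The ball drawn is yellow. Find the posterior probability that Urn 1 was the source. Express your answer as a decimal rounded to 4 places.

Tabulate prior·likelihood by source: [1] prior 0.17, lik 0.6667, product 0.1133; [2] prior 0.5, lik 0.2857, product 0.1429; [3] prior 0.33, lik 0.6, product 0.1980.
Normalizing constant = 0.45419; the posterior for Urn 1 is its product over the sum, 0.1133/0.45419 = 0.2495.

Posterior probability ≈ 0.2495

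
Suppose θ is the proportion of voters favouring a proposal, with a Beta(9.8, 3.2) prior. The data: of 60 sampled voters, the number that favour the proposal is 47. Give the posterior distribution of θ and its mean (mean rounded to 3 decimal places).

Observing 47 successes and 13 failures updates Beta(9.8, 3.2) by adding the success and failure counts to the two shape parameters: α = 9.8+47 = 56.8, β = 3.2+13 = 16.2.
Posterior mean = α/(α+β) = 56.8/73 = 0.778.

Posterior: Beta(56.8, 16.2); mean ≈ 0.778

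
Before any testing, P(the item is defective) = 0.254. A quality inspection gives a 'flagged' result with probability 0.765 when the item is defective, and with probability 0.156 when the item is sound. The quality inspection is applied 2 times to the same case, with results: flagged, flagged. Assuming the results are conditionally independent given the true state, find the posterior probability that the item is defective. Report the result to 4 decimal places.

Posterior P(H) ≈ 0.8912

With H the event that the item is defective, the joint likelihood of the observed sequence is P(data|H) = 0.765·0.765 = 0.58522 and P(data|¬H) = 0.156·0.156 = 0.024336.
Bayes: P(H|data) = 0.254·0.58522 / (0.254·0.58522 + 0.746·0.024336) = 0.14865/0.16680 = 0.8912.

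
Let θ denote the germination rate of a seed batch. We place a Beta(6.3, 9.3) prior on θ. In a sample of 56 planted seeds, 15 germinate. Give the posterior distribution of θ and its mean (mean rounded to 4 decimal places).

Posterior: Beta(21.3, 50.3); mean ≈ 0.2975

Observing 15 successes and 41 failures updates Beta(6.3, 9.3) by adding the success and failure counts to the two shape parameters: α = 6.3+15 = 21.3, β = 9.3+41 = 50.3.
E[θ | data] = 21.3/(21.3+50.3) = 0.2975.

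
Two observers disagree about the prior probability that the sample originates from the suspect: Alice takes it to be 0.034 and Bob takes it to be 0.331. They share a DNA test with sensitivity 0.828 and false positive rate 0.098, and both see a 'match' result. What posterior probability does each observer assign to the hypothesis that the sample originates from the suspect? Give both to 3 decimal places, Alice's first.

P('+'|H) = 0.828, P('+'|¬H) = 0.098.
Alice: numerator 0.828·0.034 = 0.028152; evidence = 0.028152+0.098·0.966 = 0.12282; posterior = 0.229.
Bob: numerator 0.828·0.331 = 0.27407; evidence = 0.27407+0.098·0.669 = 0.33963; posterior = 0.807.

Alice: 0.229; Bob: 0.807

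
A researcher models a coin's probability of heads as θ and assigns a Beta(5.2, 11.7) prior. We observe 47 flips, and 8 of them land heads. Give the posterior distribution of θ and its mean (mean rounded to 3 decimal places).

The binomial likelihood is conjugate to the Beta prior: with 8 successes and 39 failures, the posterior is Beta(5.2+8, 11.7+39) = Beta(13.2, 50.7).
E[θ | data] = 13.2/(13.2+50.7) = 0.207.

Posterior: Beta(13.2, 50.7); mean ≈ 0.207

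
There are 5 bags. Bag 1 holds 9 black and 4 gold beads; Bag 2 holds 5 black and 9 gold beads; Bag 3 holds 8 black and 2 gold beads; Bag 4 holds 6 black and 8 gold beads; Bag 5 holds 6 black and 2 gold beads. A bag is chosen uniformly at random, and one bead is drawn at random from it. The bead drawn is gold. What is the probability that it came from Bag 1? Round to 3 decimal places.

Posterior probability ≈ 0.156

P(gold|Bag 1) = 0.3077; P(gold|Bag 2) = 0.6429; P(gold|Bag 3) = 0.2; P(gold|Bag 4) = 0.5714; P(gold|Bag 5) = 0.25.
Prior × likelihood for each source: 0.2·0.3077=0.06154, 0.2·0.6429=0.1286, 0.2·0.2=0.04000, 0.2·0.5714=0.1143, 0.2·0.25=0.05000. Summing gives P(gold) = 0.39440.
P(Bag 1 | gold) = 0.06154 / 0.39440 = 0.156.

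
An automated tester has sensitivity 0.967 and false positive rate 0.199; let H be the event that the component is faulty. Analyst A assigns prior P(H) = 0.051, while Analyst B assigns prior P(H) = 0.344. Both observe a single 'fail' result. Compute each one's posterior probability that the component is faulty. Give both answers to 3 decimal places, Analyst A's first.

Analyst A: 0.207; Analyst B: 0.718

The likelihood ratio for a 'fail' result is 0.967/0.199 = 4.8593.
Analyst A: prior odds 0.051/0.949 = 0.053741; posterior odds 0.26114; posterior probability 0.207.
Analyst B: prior odds 0.344/0.656 = 0.52439; posterior odds 2.5482; posterior probability 0.718.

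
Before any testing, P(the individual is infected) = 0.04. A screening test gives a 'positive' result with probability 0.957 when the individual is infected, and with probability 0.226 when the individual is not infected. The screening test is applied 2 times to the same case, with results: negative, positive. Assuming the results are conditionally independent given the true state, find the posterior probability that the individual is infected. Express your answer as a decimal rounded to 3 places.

Let H be the event that the individual is infected; start with P(H) = 0.04. P('positive'|H) = 0.957, P('positive'|¬H) = 0.226.
Update on result 1 ('negative'): P(H) ← 0.043·0.0400 / (0.043·0.0400 + 0.774·0.9600) = 0.0017200/0.74476 = 0.0023.
Update on result 2 ('positive'): P(H) ← 0.957·0.0023 / (0.957·0.0023 + 0.226·0.9977) = 0.0022102/0.22769 = 0.0097.

Posterior P(H) ≈ 0.010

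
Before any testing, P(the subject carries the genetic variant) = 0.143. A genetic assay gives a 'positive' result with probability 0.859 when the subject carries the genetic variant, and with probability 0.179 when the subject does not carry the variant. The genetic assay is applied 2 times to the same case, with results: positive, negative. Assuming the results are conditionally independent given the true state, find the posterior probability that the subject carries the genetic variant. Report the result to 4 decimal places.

With H the event that the subject carries the genetic variant, the joint likelihood of the observed sequence is P(data|H) = 0.859·0.141 = 0.12112 and P(data|¬H) = 0.179·0.821 = 0.14696.
Bayes: P(H|data) = 0.143·0.12112 / (0.143·0.12112 + 0.857·0.14696) = 0.017320/0.14326 = 0.1209.

Posterior P(H) ≈ 0.1209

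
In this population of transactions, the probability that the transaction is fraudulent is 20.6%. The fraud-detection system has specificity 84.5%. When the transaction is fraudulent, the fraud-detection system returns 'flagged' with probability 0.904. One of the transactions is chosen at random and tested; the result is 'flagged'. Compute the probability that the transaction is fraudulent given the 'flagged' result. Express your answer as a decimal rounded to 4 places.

Let H be the event that the transaction is fraudulent. P(H) = 0.206, so P(¬H) = 0.794. With E the 'flagged' result, P(E|H) = 0.904 and P(E|¬H) = 0.155.
P(E) = 0.904·0.206 + 0.155·0.794 = 0.18622 + 0.12307 = 0.30929.
By Bayes' theorem, P(H|E) = 0.18622 / 0.30929 = 0.6021.

P(H | E) ≈ 0.6021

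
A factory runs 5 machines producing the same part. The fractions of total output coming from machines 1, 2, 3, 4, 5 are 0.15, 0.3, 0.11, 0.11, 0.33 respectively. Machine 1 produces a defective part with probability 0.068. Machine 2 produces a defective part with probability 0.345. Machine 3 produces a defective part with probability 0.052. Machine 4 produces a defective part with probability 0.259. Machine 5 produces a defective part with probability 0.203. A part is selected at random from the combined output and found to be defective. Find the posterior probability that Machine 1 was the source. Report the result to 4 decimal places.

Posterior probability ≈ 0.0475

Tabulate prior·likelihood by source: [1] prior 0.15, lik 0.068, product 0.01020; [2] prior 0.3, lik 0.345, product 0.1035; [3] prior 0.11, lik 0.052, product 0.005720; [4] prior 0.11, lik 0.259, product 0.02849; [5] prior 0.33, lik 0.203, product 0.06699.
Normalizing constant = 0.21490; the posterior for Machine 1 is its product over the sum, 0.01020/0.21490 = 0.0475.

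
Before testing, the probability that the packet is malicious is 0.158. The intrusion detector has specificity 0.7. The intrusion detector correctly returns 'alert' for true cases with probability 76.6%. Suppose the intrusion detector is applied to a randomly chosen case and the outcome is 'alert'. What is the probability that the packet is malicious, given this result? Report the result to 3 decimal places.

Let H be the event that the packet is malicious. P(H) = 0.158, so P(¬H) = 0.842. With E the 'alert' result, P(E|H) = 0.766 and P(E|¬H) = 0.3.
P(E) = 0.766·0.158 + 0.3·0.842 = 0.12103 + 0.25260 = 0.37363.
By Bayes' theorem, P(H|E) = 0.12103 / 0.37363 = 0.324.

P(H | E) ≈ 0.324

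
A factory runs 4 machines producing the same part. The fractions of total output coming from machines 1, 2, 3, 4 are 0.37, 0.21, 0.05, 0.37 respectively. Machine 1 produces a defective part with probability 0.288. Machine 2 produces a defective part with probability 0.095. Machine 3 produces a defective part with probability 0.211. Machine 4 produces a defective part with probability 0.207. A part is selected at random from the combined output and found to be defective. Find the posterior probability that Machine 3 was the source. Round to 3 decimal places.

P(defective|M1) = 0.288; P(defective|M2) = 0.095; P(defective|M3) = 0.211; P(defective|M4) = 0.207.
Prior × likelihood for each source: 0.37·0.288=0.1066, 0.21·0.095=0.01995, 0.05·0.211=0.01055, 0.37·0.207=0.07659. Summing gives P(defective) = 0.21365.
P(Machine 3 | defective) = 0.01055 / 0.21365 = 0.049.

Posterior probability ≈ 0.049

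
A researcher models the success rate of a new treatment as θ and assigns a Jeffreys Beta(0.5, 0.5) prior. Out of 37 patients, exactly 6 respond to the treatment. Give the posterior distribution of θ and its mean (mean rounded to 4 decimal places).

The binomial likelihood is conjugate to the Beta prior: with 6 successes and 31 failures, the posterior is Beta(0.5+6, 0.5+31) = Beta(6.5, 31.5).
Posterior mean = α/(α+β) = 6.5/38 = 0.1711.

Posterior: Beta(6.5, 31.5); mean ≈ 0.1711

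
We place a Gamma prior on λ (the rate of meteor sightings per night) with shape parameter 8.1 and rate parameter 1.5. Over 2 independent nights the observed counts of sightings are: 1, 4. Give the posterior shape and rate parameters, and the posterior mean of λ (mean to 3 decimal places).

The Poisson likelihood adds the total count to the shape and the number of exposure periods to the rate. Here ∑xᵢ = 5 and n = 2, so shape 8.1→13.1 and rate 1.5→3.5.
E[λ | data] = 13.1/3.5 = 3.743.

Posterior: Gamma(shape=13.1, rate=3.5); mean ≈ 3.743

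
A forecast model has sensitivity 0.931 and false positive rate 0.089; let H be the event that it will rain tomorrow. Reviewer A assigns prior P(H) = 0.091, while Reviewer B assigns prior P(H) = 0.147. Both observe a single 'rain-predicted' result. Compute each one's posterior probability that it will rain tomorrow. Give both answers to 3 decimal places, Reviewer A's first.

P('+'|H) = 0.931, P('+'|¬H) = 0.089.
Reviewer A: numerator 0.931·0.091 = 0.084721; evidence = 0.084721+0.089·0.909 = 0.16562; posterior = 0.512.
Reviewer B: numerator 0.931·0.147 = 0.13686; evidence = 0.13686+0.089·0.853 = 0.21277; posterior = 0.643.

Reviewer A: 0.512; Reviewer B: 0.643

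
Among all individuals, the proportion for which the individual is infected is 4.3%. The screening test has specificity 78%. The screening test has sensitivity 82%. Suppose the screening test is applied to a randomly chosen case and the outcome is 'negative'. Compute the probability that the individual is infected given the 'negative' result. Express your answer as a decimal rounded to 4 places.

Let H be the event that the individual is infected. P(H) = 0.043, so P(¬H) = 0.957. With E the 'negative' result, P(E|H) = 0.18 and P(E|¬H) = 0.78.
P(E) = 0.18·0.043 + 0.78·0.957 = 0.0077400 + 0.74646 = 0.75420.
By Bayes' theorem, P(H|E) = 0.0077400 / 0.75420 = 0.0103.

P(H | E) ≈ 0.0103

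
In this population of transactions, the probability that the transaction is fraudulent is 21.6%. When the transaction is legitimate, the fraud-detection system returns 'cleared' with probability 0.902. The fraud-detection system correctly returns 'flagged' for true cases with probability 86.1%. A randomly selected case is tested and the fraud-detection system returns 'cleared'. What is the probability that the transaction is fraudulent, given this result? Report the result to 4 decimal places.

P(H | E) ≈ 0.0407

Let H be the event that the transaction is fraudulent. P(H) = 0.216, so P(¬H) = 0.784. With E the 'cleared' result, P(E|H) = 0.139 and P(E|¬H) = 0.902.
P(E) = 0.139·0.216 + 0.902·0.784 = 0.030024 + 0.70717 = 0.73719.
By Bayes' theorem, P(H|E) = 0.030024 / 0.73719 = 0.0407.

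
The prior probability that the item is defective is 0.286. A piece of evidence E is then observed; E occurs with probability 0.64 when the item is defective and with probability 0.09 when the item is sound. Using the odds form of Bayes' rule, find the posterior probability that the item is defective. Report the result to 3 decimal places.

Posterior probability ≈ 0.740

Prior odds = 0.286/(1−0.286) = 0.40056. In log-odds, ln(0.40056) = -0.91489.
Add log likelihood ratio: ln(7.1111) = 1.9617.
Posterior log-odds = 1.0468, so posterior odds = exp(1.0468) = 2.8484. Converting, P(H|E) = 2.8484/3.8484 = 0.740.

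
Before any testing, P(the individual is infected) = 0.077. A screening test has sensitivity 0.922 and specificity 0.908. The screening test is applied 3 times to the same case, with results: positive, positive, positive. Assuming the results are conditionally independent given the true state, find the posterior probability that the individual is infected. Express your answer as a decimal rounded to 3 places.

Posterior P(H) ≈ 0.988

Let H be the event that the individual is infected; start with P(H) = 0.077. P('positive'|H) = 0.922, P('positive'|¬H) = 0.092.
Update on result 1 ('positive'): P(H) ← 0.922·0.0770 / (0.922·0.0770 + 0.092·0.9230) = 0.070994/0.15591 = 0.4554.
Update on result 2 ('positive'): P(H) ← 0.922·0.4554 / (0.922·0.4554 + 0.092·0.5446) = 0.41983/0.46994 = 0.8934.
Update on result 3 ('positive'): P(H) ← 0.922·0.8934 / (0.922·0.8934 + 0.092·0.1066) = 0.82369/0.83350 = 0.9882.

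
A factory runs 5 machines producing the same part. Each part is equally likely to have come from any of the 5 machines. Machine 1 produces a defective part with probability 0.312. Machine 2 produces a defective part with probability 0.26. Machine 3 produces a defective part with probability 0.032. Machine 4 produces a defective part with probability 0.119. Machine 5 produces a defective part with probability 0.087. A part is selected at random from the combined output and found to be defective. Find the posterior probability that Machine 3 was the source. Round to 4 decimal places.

Posterior probability ≈ 0.0395

P(defective|M1) = 0.312; P(defective|M2) = 0.26; P(defective|M3) = 0.032; P(defective|M4) = 0.119; P(defective|M5) = 0.087.
Prior × likelihood for each source: 0.2·0.312=0.06240, 0.2·0.26=0.05200, 0.2·0.032=0.006400, 0.2·0.119=0.02380, 0.2·0.087=0.01740. Summing gives P(defective) = 0.16200.
P(Machine 3 | defective) = 0.006400 / 0.16200 = 0.0395.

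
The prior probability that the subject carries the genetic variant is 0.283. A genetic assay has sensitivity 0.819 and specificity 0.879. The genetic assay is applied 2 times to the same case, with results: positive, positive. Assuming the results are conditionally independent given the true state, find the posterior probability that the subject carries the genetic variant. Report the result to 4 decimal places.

Posterior P(H) ≈ 0.9476

Let H be the event that the subject carries the genetic variant; start with P(H) = 0.283. P('positive'|H) = 0.819, P('positive'|¬H) = 0.121.
Update on result 1 ('positive'): P(H) ← 0.819·0.2830 / (0.819·0.2830 + 0.121·0.7170) = 0.23178/0.31853 = 0.7276.
Update on result 2 ('positive'): P(H) ← 0.819·0.7276 / (0.819·0.7276 + 0.121·0.2724) = 0.59593/0.62889 = 0.9476.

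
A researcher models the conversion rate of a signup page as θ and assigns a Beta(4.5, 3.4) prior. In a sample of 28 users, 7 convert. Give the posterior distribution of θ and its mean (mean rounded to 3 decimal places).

The binomial likelihood is conjugate to the Beta prior: with 7 successes and 21 failures, the posterior is Beta(4.5+7, 3.4+21) = Beta(11.5, 24.4).
Posterior mean = α/(α+β) = 11.5/35.9 = 0.320.

Posterior: Beta(11.5, 24.4); mean ≈ 0.320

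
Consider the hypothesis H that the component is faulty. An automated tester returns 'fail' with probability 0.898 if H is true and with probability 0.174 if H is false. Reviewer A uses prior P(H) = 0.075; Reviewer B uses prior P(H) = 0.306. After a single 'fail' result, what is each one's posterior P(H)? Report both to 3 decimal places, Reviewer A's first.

P('+'|H) = 0.898, P('+'|¬H) = 0.174.
Reviewer A: numerator 0.898·0.075 = 0.067350; evidence = 0.067350+0.174·0.925 = 0.22830; posterior = 0.295.
Reviewer B: numerator 0.898·0.306 = 0.27479; evidence = 0.27479+0.174·0.694 = 0.39554; posterior = 0.695.

Reviewer A: 0.295; Reviewer B: 0.695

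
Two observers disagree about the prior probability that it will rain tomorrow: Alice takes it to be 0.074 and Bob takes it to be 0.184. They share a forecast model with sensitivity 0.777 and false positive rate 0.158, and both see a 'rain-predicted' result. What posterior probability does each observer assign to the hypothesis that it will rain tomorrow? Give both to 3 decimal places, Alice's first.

Alice: 0.282; Bob: 0.526

P('+'|H) = 0.777, P('+'|¬H) = 0.158.
Alice: numerator 0.777·0.074 = 0.057498; evidence = 0.057498+0.158·0.926 = 0.20381; posterior = 0.282.
Bob: numerator 0.777·0.184 = 0.14297; evidence = 0.14297+0.158·0.816 = 0.27190; posterior = 0.526.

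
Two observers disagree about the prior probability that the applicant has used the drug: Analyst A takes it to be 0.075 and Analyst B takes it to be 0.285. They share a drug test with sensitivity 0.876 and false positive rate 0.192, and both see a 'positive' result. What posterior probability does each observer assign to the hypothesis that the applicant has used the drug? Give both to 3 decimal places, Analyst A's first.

Analyst A: 0.270; Analyst B: 0.645

The likelihood ratio for a 'positive' result is 0.876/0.192 = 4.5625.
Analyst A: prior odds 0.075/0.925 = 0.081081; posterior odds 0.36993; posterior probability 0.270.
Analyst B: prior odds 0.285/0.715 = 0.39860; posterior odds 1.8186; posterior probability 0.645.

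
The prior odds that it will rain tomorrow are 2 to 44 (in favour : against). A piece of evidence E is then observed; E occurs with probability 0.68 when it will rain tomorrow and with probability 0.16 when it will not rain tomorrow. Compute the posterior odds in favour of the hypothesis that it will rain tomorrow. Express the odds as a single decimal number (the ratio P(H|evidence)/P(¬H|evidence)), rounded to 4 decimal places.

Posterior odds ≈ 0.1932

Prior odds = 2/44 = 0.045455. In log-odds, ln(0.045455) = -3.0910.
Add log likelihood ratio: ln(4.2500) = 1.4469.
Posterior log-odds = -1.6441, so posterior odds = exp(-1.6441) = 0.19318.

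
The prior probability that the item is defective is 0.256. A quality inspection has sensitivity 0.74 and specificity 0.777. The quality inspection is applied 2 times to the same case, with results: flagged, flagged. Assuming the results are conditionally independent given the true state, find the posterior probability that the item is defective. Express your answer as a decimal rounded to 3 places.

Posterior P(H) ≈ 0.791

Let H be the event that the item is defective; start with P(H) = 0.256. P('flagged'|H) = 0.74, P('flagged'|¬H) = 0.223.
Update on result 1 ('flagged'): P(H) ← 0.74·0.2560 / (0.74·0.2560 + 0.223·0.7440) = 0.18944/0.35535 = 0.5331.
Update on result 2 ('flagged'): P(H) ← 0.74·0.5331 / (0.74·0.5331 + 0.223·0.4669) = 0.39450/0.49862 = 0.7912.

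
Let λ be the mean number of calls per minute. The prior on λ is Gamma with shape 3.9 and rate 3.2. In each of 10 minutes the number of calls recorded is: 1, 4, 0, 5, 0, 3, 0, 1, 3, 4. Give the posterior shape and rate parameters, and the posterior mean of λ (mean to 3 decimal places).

The Poisson likelihood adds the total count to the shape and the number of exposure periods to the rate. Here ∑xᵢ = 21 and n = 10, so shape 3.9→24.9 and rate 3.2→13.2.
E[λ | data] = 24.9/13.2 = 1.886.

Posterior: Gamma(shape=24.9, rate=13.2); mean ≈ 1.886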